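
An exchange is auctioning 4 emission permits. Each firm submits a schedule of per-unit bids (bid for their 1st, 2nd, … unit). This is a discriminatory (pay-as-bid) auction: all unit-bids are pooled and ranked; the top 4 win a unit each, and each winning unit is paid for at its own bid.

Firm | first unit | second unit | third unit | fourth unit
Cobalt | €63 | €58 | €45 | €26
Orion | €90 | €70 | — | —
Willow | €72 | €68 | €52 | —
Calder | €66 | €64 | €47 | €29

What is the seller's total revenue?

Total revenue: €300

Pooled unit-bids ranked (top 4): 90 (Orion-1), 72 (Willow-1), 70 (Orion-2), 68 (Willow-2)
Next rejected bid: €66 (not a price — pay-as-bid).
Each winning unit pays its own bid.
Revenue = 90 + 72 + 70 + 68 = €300.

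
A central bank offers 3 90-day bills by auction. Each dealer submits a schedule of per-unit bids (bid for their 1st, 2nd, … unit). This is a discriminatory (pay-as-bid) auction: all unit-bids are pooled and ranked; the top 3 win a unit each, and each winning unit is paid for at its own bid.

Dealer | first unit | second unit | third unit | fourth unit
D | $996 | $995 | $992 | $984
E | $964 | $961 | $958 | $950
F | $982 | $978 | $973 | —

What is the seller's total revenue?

Pooled unit-bids ranked (top 3): 996 (D-1), 995 (D-2), 992 (D-3)
Next rejected bid: $984 (not a price — pay-as-bid).
Each winning unit pays its own bid.
Revenue = 996 + 995 + 992 = $2,983.

Total revenue: $2,983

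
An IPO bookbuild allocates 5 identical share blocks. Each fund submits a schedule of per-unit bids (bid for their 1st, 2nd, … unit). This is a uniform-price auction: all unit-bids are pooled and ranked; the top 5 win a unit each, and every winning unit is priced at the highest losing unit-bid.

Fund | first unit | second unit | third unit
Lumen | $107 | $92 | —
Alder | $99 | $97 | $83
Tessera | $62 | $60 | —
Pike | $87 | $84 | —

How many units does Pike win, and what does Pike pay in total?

Pike: 1 unit, pays $84

Merging the schedules and taking the best 5: 107 (Lumen-1), 99 (Alder-1), 97 (Alder-2), 92 (Lumen-2), 87 (Pike-1)
The (k+1)-th unit-bid is $84.
Pike wins 1 unit(s) at $84 each.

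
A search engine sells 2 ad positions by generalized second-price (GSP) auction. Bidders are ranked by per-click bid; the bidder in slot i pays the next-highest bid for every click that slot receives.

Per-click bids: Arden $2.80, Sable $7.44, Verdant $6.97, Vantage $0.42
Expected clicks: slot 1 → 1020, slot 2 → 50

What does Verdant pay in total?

Verdant pays $140.00

Sorting advertisers: $7.44 (Sable) > $6.97 (Verdant) > $2.80 (Arden) > …
Verdant holds slot 2 → pays next bid $2.80 × 50 clicks = $140.00.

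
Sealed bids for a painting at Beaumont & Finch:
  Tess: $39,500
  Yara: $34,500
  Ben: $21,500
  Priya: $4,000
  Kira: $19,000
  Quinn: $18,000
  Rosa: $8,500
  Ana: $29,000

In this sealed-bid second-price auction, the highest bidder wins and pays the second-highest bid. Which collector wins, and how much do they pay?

Tess pays $34,500

Sealed-bid second-price auction: the highest bidder wins and pays the second-highest bid.
Sorting bids: 39,500 (Tess) > 34,500 (Yara) > 29,000 (Ana) > 21,500 (Ben) > 19,000 (Kira) > 18,000 (Quinn) > …
Tess is highest; pays the second-highest bid, $34,500.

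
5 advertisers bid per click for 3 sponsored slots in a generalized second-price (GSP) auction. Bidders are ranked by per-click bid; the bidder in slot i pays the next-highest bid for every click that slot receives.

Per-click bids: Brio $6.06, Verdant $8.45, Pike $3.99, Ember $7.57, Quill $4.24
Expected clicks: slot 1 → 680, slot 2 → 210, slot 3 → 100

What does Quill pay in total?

Ranked by bid: $8.45 (Verdant) > $7.57 (Ember) > $6.06 (Brio) > $4.24 (Quill) > …
Quill ranks below slot 3 → no slot, pays nothing.

Quill pays $0.00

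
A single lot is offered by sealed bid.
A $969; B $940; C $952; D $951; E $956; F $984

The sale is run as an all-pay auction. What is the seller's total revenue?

Total revenue: $5,752

Bids ranked: 984 (F) > 969 (A) > 956 (E) > 952 (C) > 951 (D) > 940 (B)
Every bidder forfeits their bid regardless of winning.
Revenue = 969 + 940 + 952 + 951 + 956 + 984 = $5,752.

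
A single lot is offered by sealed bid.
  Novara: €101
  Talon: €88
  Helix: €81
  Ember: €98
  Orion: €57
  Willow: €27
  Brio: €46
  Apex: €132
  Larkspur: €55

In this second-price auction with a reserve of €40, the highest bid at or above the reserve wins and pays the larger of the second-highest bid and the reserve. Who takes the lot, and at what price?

Apex pays €101

Bids in order: 132 (Apex) > 101 (Novara) > 98 (Ember) > 88 (Talon) > 81 (Helix) > 57 (Orion) > …
Highest eligible bid: Apex at €132.
Second-highest bid €101 exceeds the reserve €40 → payment €101.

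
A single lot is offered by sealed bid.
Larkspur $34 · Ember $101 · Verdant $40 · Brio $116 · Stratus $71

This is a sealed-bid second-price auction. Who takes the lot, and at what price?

Rule: the highest bidder wins and pays the second-highest bid.
Bids in order: 116 (Brio) > 101 (Ember) > 71 (Stratus) > 40 (Verdant) > 34 (Larkspur)
Brio is highest; pays the second-highest bid, $101.

Brio pays $101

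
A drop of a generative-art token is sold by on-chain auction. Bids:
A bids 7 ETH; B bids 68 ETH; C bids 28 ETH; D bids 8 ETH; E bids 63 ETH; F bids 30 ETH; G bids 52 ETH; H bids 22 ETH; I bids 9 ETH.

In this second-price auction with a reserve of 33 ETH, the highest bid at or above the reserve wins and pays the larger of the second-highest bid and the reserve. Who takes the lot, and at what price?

B pays 63 ETH

Second-price auction with a reserve of 33 ETH: the highest bid at or above the reserve wins and pays the larger of the second-highest bid and the reserve.
Bids in order: 68 (B) > 63 (E) > 52 (G) > 30 (F) > 28 (C) > 22 (H) > …
B has the top bid at or above the reserve (68 ETH).
Second-highest bid 63 ETH exceeds the reserve 33 ETH → payment 63 ETH.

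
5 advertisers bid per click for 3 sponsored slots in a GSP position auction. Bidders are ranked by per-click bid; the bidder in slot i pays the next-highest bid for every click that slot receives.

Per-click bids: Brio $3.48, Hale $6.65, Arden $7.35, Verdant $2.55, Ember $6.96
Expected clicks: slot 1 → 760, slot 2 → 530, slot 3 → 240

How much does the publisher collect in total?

Ranked by bid: $7.35 (Arden) > $6.96 (Ember) > $6.65 (Hale) > $3.48 (Brio) > …
Slot 1: Arden pays $6.96 × 760 = $5289.60
Slot 2: Ember pays $6.65 × 530 = $3524.50
Slot 3: Hale pays $3.48 × 240 = $835.20
Total = $9649.30

Total revenue: $9649.30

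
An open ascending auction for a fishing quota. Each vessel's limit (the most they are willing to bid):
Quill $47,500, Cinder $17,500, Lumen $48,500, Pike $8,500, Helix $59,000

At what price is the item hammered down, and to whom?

Helix wins at $48,500

Ascending (English) auction: the price rises until one bidder remains; the winner pays the price at which the last rival dropped out.
Limits ranked: 59,000 (Helix) > 48,500 (Lumen) > 47,500 (Quill) > 17,500 (Cinder) > 8,500 (Pike)
Once the price passes $48,500, only Helix is left; the hammer falls at Lumen's limit of $48,500.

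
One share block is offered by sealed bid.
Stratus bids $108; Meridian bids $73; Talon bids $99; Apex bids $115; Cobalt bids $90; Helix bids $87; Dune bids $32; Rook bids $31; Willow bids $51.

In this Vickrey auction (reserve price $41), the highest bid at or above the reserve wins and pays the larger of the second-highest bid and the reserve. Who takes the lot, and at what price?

Sorting bids: 115 (Apex) > 108 (Stratus) > 99 (Talon) > 90 (Cobalt) > 87 (Helix) > 73 (Meridian) > …
Highest eligible bid: Apex at $115.
Second-highest bid $108 exceeds the reserve $41 → payment $108.

Apex pays $108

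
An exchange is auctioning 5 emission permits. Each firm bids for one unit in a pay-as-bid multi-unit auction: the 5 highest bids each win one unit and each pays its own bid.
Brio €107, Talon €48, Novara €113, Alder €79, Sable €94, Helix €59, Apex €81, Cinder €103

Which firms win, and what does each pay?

Novara €113, Brio €107, Cinder €103, Sable €94, Apex €81

Sorting: 113 (Novara), 107 (Brio), 103 (Cinder), 94 (Sable), 81 (Apex), 79 (Alder), 59 (Helix), …
Top 5: Novara, Brio, Cinder, Sable, Apex.
Each winner pays its own bid: Novara €113, Brio €107, Cinder €103, Sable €94, Apex €81.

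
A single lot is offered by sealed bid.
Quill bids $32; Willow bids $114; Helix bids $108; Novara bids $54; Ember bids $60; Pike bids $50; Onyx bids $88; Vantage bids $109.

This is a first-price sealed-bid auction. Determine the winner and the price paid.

Willow pays $114

Bids ranked: 114 (Willow) > 109 (Vantage) > 108 (Helix) > 88 (Onyx) > 60 (Ember) > 54 (Novara) > …
Willow has the highest bid and pays exactly that: $114.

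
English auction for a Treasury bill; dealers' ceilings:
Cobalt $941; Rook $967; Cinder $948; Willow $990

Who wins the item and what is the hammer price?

Ascending (English) auction: the price rises until one bidder remains; the winner pays the price at which the last rival dropped out.
Sorting limits: 990 (Willow) > 967 (Rook) > 948 (Cinder) > 941 (Cobalt)
Rook is the last rival to drop out, at $967; Willow remains and wins at that price.

Willow wins at $967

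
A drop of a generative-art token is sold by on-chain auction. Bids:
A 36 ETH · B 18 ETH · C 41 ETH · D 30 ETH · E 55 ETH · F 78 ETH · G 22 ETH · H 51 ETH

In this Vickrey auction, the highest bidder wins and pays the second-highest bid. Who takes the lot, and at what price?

Bids in order: 78 (F) > 55 (E) > 51 (H) > 41 (C) > 36 (A) > 30 (D) > …
F wins with the highest bid; price is set by the runner-up at 55 ETH.

F pays 55 ETH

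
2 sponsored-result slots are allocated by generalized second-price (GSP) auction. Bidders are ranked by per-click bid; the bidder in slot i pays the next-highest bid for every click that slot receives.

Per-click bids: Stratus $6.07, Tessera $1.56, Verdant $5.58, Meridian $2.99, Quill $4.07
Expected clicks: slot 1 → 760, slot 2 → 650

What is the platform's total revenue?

Total revenue: $6886.30

Ranked by bid: $6.07 (Stratus) > $5.58 (Verdant) > $4.07 (Quill) > …
Slot 1: Stratus pays $5.58 × 760 = $4240.80
Slot 2: Verdant pays $4.07 × 650 = $2645.50
Total = $6886.30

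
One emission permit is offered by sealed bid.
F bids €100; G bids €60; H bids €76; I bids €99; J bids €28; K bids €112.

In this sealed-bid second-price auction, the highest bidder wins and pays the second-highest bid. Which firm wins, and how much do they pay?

K pays €100

Rule: the highest bidder wins and pays the second-highest bid.
Bids ranked: 112 (K) > 100 (F) > 99 (I) > 76 (H) > 60 (G) > 28 (J)
K is highest; pays the second-highest bid, €100.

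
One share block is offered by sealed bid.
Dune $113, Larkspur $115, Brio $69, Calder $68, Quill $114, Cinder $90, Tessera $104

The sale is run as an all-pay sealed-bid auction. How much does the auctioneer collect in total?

Total revenue: $673

Bids ranked: 115 (Larkspur) > 114 (Quill) > 113 (Dune) > 104 (Tessera) > 90 (Cinder) > 69 (Brio) > …
Every bidder forfeits their bid regardless of winning.
Revenue = 113 + 115 + 69 + 68 + 114 + 90 + 104 = $673.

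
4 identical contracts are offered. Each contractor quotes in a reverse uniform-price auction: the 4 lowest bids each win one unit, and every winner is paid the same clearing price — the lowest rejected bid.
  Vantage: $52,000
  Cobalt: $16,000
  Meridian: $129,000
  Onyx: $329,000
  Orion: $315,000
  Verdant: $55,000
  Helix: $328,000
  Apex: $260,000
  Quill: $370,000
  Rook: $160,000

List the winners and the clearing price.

Cobalt, Vantage, Verdant, Meridian; each is paid $160,000

Ordering the bids: 16,000 (Cobalt), 52,000 (Vantage), 55,000 (Verdant), 129,000 (Meridian), 160,000 (Rook), 260,000 (Apex), …
The 4 lowest are Cobalt, Vantage, Verdant, Meridian.
Clearing price = lowest rejected bid = $160,000.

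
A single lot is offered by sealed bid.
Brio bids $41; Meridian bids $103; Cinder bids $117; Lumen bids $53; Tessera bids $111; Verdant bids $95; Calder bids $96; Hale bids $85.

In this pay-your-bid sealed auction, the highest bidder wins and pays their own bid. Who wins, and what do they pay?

Pay-your-bid sealed auction: the highest bidder wins and pays their own bid.
Sorting bids: 117 (Cinder) > 111 (Tessera) > 103 (Meridian) > 96 (Calder) > 95 (Verdant) > 85 (Hale) > …
Cinder is highest → pays own bid, $117.

Cinder pays $117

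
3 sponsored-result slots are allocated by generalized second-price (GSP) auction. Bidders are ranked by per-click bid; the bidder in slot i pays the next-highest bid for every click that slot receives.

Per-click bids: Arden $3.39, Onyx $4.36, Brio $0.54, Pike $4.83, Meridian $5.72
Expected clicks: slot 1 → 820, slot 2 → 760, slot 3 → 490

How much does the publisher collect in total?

Total revenue: $8935.30

Ranked by bid: $5.72 (Meridian) > $4.83 (Pike) > $4.36 (Onyx) > $3.39 (Arden) > …
Slot 1: Meridian pays $4.83 × 820 = $3960.60
Slot 2: Pike pays $4.36 × 760 = $3313.60
Slot 3: Onyx pays $3.39 × 490 = $1661.10
Total = $8935.30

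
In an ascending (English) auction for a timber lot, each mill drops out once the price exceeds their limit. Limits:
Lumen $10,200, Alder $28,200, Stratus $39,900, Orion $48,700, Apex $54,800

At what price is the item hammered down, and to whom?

Sorting limits: 54,800 (Apex) > 48,700 (Orion) > 39,900 (Stratus) > 28,200 (Alder) > 10,200 (Lumen)
Bidding ends when Orion exits at $48,700; Apex takes it.

Apex wins at $48,700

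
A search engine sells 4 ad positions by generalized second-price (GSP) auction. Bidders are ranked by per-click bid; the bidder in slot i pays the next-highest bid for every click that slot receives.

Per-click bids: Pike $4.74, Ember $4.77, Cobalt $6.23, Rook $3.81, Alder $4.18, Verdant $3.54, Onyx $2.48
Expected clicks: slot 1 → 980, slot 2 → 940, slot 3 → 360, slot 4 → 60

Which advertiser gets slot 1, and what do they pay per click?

Cobalt; $4.77 per click

Sorting advertisers: $6.23 (Cobalt) > $4.77 (Ember) > $4.74 (Pike) > $4.18 (Alder) > $3.81 (Rook) > …
Slot 1 goes to the first-ranked bidder, Cobalt, who pays the next bid down: $4.77/click.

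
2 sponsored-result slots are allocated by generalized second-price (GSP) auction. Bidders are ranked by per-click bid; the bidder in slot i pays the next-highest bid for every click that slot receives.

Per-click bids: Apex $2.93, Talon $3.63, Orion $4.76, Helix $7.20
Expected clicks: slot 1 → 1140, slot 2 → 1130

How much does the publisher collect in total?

Ranked by bid: $7.20 (Helix) > $4.76 (Orion) > $3.63 (Talon) > …
Slot 1: Helix pays $4.76 × 1140 = $5426.40
Slot 2: Orion pays $3.63 × 1130 = $4101.90
Total = $9528.30

Total revenue: $9528.30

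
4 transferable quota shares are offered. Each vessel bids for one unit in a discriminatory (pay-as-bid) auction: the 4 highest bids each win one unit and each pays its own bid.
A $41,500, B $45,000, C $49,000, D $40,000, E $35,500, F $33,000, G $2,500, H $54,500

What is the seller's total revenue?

Total revenue: $190,000

Sorting: 54,500 (H), 49,000 (C), 45,000 (B), 41,500 (A), 40,000 (D), 35,500 (E), …
Top 4: H, C, B, A.
Total revenue = 54,500 + 49,000 + 45,000 + 41,500 = $190,000.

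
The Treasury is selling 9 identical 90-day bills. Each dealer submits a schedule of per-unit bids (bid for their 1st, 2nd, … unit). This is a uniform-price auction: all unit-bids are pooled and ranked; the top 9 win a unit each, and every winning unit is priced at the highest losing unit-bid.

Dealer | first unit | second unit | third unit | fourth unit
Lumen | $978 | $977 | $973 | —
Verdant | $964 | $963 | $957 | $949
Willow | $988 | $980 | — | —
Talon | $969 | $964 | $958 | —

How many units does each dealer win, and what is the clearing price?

Pooled unit-bids ranked (top 9): 988 (Willow-1), 980 (Willow-2), 978 (Lumen-1), 977 (Lumen-2), 973 (Lumen-3), 969 (Talon-1), 964 (Verdant-1), 964 (Talon-2), 963 (Verdant-2)
The (k+1)-th unit-bid is $958.
Allocation: Lumen 3, Talon 2, Verdant 2, Willow 2.

Lumen 3, Talon 2, Verdant 2, Willow 2; clearing price $958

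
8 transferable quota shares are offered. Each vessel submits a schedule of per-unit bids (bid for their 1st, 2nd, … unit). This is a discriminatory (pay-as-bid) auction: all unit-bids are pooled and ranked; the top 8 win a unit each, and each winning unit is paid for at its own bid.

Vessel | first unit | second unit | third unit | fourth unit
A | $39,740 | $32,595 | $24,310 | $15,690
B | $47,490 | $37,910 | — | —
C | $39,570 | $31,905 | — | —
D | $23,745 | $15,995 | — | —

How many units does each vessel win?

Pooled unit-bids ranked (top 8): 47,490 (B-1), 39,740 (A-1), 39,570 (C-1), 37,910 (B-2), 32,595 (A-2), 31,905 (C-2), 24,310 (A-3), 23,745 (D-1)
Next rejected bid: $15,995 (not a price — pay-as-bid).
Allocation: A 3, B 2, C 2, D 1.

A 3, B 2, C 2, D 1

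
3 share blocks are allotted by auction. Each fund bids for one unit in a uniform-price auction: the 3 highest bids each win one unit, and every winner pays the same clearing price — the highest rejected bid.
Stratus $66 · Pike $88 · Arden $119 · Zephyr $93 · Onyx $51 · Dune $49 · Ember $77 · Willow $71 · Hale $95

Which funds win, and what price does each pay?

Ordering the bids: 119 (Arden), 95 (Hale), 93 (Zephyr), 88 (Pike), 77 (Ember), …
Top 3: Arden, Hale, Zephyr.
Highest unsuccessful bid: $88 → clearing price.

Arden, Hale, Zephyr; each pays $88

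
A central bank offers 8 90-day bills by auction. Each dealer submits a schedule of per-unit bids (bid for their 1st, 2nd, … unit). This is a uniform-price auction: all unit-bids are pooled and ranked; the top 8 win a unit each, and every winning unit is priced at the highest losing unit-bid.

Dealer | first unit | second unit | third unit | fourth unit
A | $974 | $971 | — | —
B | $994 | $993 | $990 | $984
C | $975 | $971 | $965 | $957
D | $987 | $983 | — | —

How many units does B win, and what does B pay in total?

Merging the schedules and taking the best 8: 994 (B-1), 993 (B-2), 990 (B-3), 987 (D-1), 984 (B-4), 983 (D-2), 975 (C-1), 974 (A-1)
The (k+1)-th unit-bid is $971.
B wins 4 unit(s) at $971 each.

B: 4 units, pays $3,884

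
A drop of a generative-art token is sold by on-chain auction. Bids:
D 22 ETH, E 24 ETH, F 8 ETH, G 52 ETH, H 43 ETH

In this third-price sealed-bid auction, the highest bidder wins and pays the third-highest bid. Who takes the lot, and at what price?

Rule: the highest bidder wins and pays the third-highest bid.
Bids ranked: 52 (G) > 43 (H) > 24 (E) > 22 (D) > 8 (F)
G is highest; pays the third-highest bid, 24 ETH.

G pays 24 ETH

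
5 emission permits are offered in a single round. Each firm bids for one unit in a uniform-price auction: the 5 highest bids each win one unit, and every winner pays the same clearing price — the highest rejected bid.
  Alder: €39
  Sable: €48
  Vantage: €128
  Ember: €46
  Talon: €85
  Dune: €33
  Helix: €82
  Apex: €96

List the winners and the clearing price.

Vantage, Apex, Talon, Helix, Sable; each pays €46

Ordering the bids: 128 (Vantage), 96 (Apex), 85 (Talon), 82 (Helix), 48 (Sable), 46 (Ember), 39 (Alder), …
Top 5: Vantage, Apex, Talon, Helix, Sable.
Highest unsuccessful bid: €46 → clearing price.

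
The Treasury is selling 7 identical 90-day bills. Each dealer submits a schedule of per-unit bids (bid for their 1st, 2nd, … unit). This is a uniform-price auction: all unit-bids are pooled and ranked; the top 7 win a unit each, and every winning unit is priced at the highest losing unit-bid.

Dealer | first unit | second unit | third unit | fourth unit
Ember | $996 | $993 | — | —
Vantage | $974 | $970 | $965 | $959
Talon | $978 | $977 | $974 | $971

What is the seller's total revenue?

All unit-bids, highest first — top 7: 996 (Ember-1), 993 (Ember-2), 978 (Talon-1), 977 (Talon-2), 974 (Vantage-1), 974 (Talon-3), 971 (Talon-4)
The (k+1)-th unit-bid is $970.
Allocation: Ember 2, Talon 4, Vantage 1. Every unit priced at $970.
Revenue = 7 × 970 = $6,790.

Total revenue: $6,790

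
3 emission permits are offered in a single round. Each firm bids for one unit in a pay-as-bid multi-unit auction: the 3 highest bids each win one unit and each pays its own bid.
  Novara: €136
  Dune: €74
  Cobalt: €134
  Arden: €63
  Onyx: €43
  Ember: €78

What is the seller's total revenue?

Bids ranked high→low: 136 (Novara), 134 (Cobalt), 78 (Ember), 74 (Dune), 63 (Arden), …
Top 3: Novara, Cobalt, Ember.
Total revenue = 136 + 134 + 78 = €348.

Total revenue: €348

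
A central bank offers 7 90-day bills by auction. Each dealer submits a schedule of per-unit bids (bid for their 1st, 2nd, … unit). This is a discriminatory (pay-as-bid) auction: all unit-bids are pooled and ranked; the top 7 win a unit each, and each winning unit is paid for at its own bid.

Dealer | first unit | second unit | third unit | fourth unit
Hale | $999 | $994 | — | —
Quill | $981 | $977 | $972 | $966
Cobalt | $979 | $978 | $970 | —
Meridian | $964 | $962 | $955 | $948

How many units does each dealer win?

Merging the schedules and taking the best 7: 999 (Hale-1), 994 (Hale-2), 981 (Quill-1), 979 (Cobalt-1), 978 (Cobalt-2), 977 (Quill-2), 972 (Quill-3)
Next rejected bid: $970 (not a price — pay-as-bid).
Allocation: Cobalt 2, Hale 2, Quill 3.

Cobalt 2, Hale 2, Quill 3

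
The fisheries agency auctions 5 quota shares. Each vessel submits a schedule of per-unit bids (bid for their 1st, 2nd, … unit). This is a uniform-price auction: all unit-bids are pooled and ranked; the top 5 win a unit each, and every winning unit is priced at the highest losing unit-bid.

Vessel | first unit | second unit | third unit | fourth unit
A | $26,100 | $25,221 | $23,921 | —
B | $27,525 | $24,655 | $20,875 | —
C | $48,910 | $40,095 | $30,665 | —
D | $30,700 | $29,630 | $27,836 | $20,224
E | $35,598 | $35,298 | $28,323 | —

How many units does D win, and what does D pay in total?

D: 1 unit, pays $30,665

Merging the schedules and taking the best 5: 48,910 (C-1), 40,095 (C-2), 35,598 (E-1), 35,298 (E-2), 30,700 (D-1)
Highest rejected unit-bid = $30,665.
D wins 1 unit(s) at $30,665 each.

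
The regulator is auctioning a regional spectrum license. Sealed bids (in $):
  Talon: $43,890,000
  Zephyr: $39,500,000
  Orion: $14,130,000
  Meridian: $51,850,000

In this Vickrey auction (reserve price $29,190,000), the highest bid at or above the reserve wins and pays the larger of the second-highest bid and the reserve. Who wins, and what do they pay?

Bids in order: 51,850,000 (Meridian) > 43,890,000 (Talon) > 39,500,000 (Zephyr) > 14,130,000 (Orion)
Meridian has the top bid at or above the reserve ($51,850,000).
Second-highest bid $43,890,000 exceeds the reserve $29,190,000 → payment $43,890,000.

Meridian pays $43,890,000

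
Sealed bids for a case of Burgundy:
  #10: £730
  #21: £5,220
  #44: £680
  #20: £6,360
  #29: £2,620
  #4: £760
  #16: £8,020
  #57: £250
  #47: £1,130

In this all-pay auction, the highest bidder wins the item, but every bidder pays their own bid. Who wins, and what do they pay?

#16 pays £8,020

Bids ranked: 8,020 (#16) > 6,360 (#20) > 5,220 (#21) > 2,620 (#29) > 1,130 (#47) > 760 (#4) > …
#16 wins with the top bid; all bids are sunk regardless.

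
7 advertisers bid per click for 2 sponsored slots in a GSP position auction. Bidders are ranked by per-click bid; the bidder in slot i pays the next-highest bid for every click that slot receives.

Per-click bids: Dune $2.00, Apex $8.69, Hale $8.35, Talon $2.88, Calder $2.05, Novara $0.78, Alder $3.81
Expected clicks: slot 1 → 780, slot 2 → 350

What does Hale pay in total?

Sorting advertisers: $8.69 (Apex) > $8.35 (Hale) > $3.81 (Alder) > …
Hale holds slot 2 → pays next bid $3.81 × 350 clicks = $1333.50.

Hale pays $1333.50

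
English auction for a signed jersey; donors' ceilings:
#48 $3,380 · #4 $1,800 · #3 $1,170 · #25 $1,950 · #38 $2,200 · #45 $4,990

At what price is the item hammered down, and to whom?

Limits ranked: 4,990 (#45) > 3,380 (#48) > 2,200 (#38) > 1,950 (#25) > 1,800 (#4) > 1,170 (#3)
Once the price passes $3,380, only #45 is left; the hammer falls at #48's limit of $3,380.

#45 wins at $3,380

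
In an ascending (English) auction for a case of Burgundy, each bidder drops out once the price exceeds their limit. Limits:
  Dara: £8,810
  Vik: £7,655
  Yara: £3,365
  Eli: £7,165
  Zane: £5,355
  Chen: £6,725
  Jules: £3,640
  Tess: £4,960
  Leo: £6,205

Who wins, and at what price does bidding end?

Limits in order: 8,810 (Dara) > 7,655 (Vik) > 7,165 (Eli) > 6,725 (Chen) > 6,205 (Leo) > 5,355 (Zane) > …
Bidding ends when Vik exits at £7,655; Dara takes it.

Dara wins at £7,655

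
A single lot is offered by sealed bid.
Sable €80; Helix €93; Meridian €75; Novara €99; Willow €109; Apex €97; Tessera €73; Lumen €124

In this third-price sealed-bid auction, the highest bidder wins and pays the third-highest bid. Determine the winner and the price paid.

Third-price sealed-bid auction: the highest bidder wins and pays the third-highest bid.
Bids in order: 124 (Lumen) > 109 (Willow) > 99 (Novara) > 97 (Apex) > 93 (Helix) > 80 (Sable) > …
Lumen is highest; pays the third-highest bid, €99.

Lumen pays €99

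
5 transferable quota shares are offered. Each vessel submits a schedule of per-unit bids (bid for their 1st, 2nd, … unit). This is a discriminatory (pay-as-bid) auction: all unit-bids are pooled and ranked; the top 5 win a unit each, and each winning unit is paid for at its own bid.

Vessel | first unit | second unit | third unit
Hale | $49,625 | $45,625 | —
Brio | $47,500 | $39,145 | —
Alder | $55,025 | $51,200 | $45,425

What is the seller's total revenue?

Total revenue: $248,975

Merging the schedules and taking the best 5: 55,025 (Alder-1), 51,200 (Alder-2), 49,625 (Hale-1), 47,500 (Brio-1), 45,625 (Hale-2)
Next rejected bid: $45,425 (not a price — pay-as-bid).
Each winning unit pays its own bid.
Revenue = 55,025 + 51,200 + 49,625 + 47,500 + 45,625 = $248,975.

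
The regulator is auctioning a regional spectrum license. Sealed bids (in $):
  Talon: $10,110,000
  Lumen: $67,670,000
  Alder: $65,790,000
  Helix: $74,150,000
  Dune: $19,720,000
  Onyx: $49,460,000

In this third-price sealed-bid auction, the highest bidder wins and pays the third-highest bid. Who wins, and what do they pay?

Rule: the highest bidder wins and pays the third-highest bid.
Bids in order: 74,150,000 (Helix) > 67,670,000 (Lumen) > 65,790,000 (Alder) > 49,460,000 (Onyx) > 19,720,000 (Dune) > 10,110,000 (Talon)
Helix is highest; pays the third-highest bid, $65,790,000.

Helix pays $65,790,000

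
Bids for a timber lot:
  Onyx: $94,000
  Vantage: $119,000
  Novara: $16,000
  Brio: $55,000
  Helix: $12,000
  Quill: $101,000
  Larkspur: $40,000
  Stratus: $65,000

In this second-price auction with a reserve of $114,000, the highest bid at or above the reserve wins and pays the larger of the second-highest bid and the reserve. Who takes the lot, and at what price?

Sorting bids: 119,000 (Vantage) > 101,000 (Quill) > 94,000 (Onyx) > 65,000 (Stratus) > 55,000 (Brio) > 40,000 (Larkspur) > …
Highest eligible bid: Vantage at $119,000.
max(second-highest $101,000, reserve $114,000) = $114,000.

Vantage pays $114,000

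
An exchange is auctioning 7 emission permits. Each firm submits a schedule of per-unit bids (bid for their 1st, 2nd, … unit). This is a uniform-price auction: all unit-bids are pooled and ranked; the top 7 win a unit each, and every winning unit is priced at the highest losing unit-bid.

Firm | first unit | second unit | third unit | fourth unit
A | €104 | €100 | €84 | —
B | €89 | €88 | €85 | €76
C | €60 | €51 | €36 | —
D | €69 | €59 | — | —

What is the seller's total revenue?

All unit-bids, highest first — top 7: 104 (A-1), 100 (A-2), 89 (B-1), 88 (B-2), 85 (B-3), 84 (A-3), 76 (B-4)
The (k+1)-th unit-bid is €69.
Allocation: A 3, B 4. Every unit priced at €69.
Revenue = 7 × 69 = €483.

Total revenue: €483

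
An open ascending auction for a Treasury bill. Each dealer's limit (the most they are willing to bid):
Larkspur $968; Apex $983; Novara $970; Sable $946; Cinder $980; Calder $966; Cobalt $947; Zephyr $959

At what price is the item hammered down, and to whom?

Apex wins at $980

Rule: the price rises until one bidder remains; the winner pays the price at which the last rival dropped out.
Limits ranked: 983 (Apex) > 980 (Cinder) > 970 (Novara) > 968 (Larkspur) > 966 (Calder) > 959 (Zephyr) > …
Once the price passes $980, only Apex is left; the hammer falls at Cinder's limit of $980.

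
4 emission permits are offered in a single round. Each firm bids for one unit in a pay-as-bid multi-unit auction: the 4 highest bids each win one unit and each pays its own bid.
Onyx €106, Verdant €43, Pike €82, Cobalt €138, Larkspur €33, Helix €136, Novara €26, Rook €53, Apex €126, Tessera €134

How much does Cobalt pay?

Bids ranked high→low: 138 (Cobalt), 136 (Helix), 134 (Tessera), 126 (Apex), 106 (Onyx), 82 (Pike), …
Top 4: Cobalt, Helix, Tessera, Apex.
Cobalt wins → own bid €138.

Cobalt pays €138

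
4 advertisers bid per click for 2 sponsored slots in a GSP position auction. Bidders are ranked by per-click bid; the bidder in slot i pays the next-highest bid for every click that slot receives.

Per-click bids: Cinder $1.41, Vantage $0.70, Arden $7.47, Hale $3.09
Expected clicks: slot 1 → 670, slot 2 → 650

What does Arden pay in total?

Arden pays $2070.30

Per-click bids in order: $7.47 (Arden) > $3.09 (Hale) > $1.41 (Cinder) > …
Arden holds slot 1 → pays next bid $3.09 × 670 clicks = $2070.30.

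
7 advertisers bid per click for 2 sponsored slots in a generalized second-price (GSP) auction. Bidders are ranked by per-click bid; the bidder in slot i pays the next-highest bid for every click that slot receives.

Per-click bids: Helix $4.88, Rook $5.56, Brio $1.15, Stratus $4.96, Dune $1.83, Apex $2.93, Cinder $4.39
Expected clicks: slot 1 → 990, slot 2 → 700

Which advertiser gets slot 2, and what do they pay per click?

Stratus; $4.88 per click

Per-click bids in order: $5.56 (Rook) > $4.96 (Stratus) > $4.88 (Helix) > …
Slot 2 goes to the second-ranked bidder, Stratus, who pays the next bid down: $4.88/click.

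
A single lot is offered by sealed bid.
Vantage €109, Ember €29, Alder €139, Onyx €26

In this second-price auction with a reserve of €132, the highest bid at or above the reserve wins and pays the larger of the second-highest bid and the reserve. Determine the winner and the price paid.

Alder pays €132

Bids in order: 139 (Alder) > 109 (Vantage) > 29 (Ember) > 26 (Onyx)
Highest eligible bid: Alder at €139.
Second-highest bid €109 is below the reserve €132, so the reserve binds → payment €132.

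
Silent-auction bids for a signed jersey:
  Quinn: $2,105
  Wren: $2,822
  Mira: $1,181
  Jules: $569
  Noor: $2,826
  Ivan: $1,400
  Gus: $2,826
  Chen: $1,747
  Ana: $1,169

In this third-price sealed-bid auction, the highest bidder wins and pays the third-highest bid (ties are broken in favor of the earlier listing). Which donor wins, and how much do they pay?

Bids in order: 2,826 (Noor) > 2,826 (Gus) > 2,822 (Wren) > 2,105 (Quinn) > 1,747 (Chen) > 1,400 (Ivan) > …
Tie at $2,826 → Noor wins by tie-break.
Noor wins; payment is bid #3 in the ranking = $2,822.

Noor pays $2,822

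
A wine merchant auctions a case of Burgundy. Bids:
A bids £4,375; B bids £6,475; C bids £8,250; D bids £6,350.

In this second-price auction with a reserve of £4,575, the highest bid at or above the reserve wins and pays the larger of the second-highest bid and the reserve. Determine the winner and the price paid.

C pays £6,475

Sorting bids: 8,250 (C) > 6,475 (B) > 6,350 (D) > 4,375 (A)
C has the top bid at or above the reserve (£8,250).
max(second-highest £6,475, reserve £4,575) = £6,475; the reserve does not bind.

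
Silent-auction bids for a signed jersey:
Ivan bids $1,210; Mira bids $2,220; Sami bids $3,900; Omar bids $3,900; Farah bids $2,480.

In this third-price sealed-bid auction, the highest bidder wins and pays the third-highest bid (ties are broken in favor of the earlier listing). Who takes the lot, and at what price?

Bids in order: 3,900 (Sami) > 3,900 (Omar) > 2,480 (Farah) > 2,220 (Mira) > 1,210 (Ivan)
Tie at $3,900 → Sami wins by tie-break.
Sami is highest; pays the third-highest bid, $2,480.

Sami pays $2,480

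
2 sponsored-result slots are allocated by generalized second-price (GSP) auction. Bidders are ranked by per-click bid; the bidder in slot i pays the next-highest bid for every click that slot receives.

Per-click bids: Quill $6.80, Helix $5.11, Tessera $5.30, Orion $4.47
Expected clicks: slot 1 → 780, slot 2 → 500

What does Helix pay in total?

Ranked by bid: $6.80 (Quill) > $5.30 (Tessera) > $5.11 (Helix) > …
Helix ranks below slot 2 → no slot, pays nothing.

Helix pays $0.00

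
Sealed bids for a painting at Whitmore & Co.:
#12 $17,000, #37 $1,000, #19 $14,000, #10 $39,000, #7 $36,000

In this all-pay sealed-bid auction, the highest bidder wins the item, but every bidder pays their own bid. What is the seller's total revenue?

Rule: the highest bidder wins the item, but every bidder pays their own bid.
Bids in order: 39,000 (#10) > 36,000 (#7) > 17,000 (#12) > 14,000 (#19) > 1,000 (#37)
Every bidder forfeits their bid regardless of winning.
Revenue = 17,000 + 1,000 + 14,000 + 39,000 + 36,000 = $107,000.

Total revenue: $107,000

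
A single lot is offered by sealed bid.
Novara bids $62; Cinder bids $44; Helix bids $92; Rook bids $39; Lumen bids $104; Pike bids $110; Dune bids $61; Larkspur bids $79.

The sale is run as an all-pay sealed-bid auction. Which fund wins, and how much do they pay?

Pike pays $110

Sorting bids: 110 (Pike) > 104 (Lumen) > 92 (Helix) > 79 (Larkspur) > 62 (Novara) > 61 (Dune) > …
Pike wins with the top bid; all bids are sunk regardless.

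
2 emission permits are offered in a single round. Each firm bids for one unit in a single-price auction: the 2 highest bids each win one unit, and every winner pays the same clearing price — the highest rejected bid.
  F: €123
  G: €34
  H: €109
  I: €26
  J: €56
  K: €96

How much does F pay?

F pays €96

Ordering the bids: 123 (F), 109 (H), 96 (K), 56 (J), …
The 2 highest are F, H.
Highest unsuccessful bid: €96 → clearing price.
F wins → pays €96.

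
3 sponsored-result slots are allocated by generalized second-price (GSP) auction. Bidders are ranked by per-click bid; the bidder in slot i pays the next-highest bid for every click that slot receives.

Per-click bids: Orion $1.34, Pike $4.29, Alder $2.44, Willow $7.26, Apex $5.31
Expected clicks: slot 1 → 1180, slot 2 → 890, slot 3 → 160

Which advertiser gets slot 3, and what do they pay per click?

Ranked by bid: $7.26 (Willow) > $5.31 (Apex) > $4.29 (Pike) > $2.44 (Alder) > …
Slot 3 goes to the third-ranked bidder, Pike, who pays the next bid down: $2.44/click.

Pike; $2.44 per click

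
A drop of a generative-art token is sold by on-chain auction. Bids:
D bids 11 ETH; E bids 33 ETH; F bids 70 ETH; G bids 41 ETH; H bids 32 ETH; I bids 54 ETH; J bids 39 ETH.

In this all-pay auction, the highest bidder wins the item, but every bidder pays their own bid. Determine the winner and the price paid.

F pays 70 ETH

Sorting bids: 70 (F) > 54 (I) > 41 (G) > 39 (J) > 33 (E) > 32 (H) > …
F wins with the top bid; all bids are sunk regardless.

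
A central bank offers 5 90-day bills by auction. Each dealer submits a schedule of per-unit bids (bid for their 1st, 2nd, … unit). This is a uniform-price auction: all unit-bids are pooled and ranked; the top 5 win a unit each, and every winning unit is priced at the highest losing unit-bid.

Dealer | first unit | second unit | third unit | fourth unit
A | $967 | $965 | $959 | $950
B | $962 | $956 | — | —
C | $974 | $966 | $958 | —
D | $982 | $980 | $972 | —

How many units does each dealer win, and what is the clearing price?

Merging the schedules and taking the best 5: 982 (D-1), 980 (D-2), 974 (C-1), 972 (D-3), 967 (A-1)
First bid not allocated: $966.
Allocation: A 1, C 1, D 3.

A 1, C 1, D 3; clearing price $966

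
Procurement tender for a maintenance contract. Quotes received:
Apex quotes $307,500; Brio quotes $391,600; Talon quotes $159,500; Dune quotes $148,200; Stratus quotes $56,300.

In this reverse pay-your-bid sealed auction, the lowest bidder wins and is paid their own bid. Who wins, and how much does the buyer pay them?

Stratus is paid $56,300

Rule: the lowest bidder wins and is paid their own bid.
Bids ranked: 56,300 (Stratus) < 148,200 (Dune) < 159,500 (Talon) < 307,500 (Apex) < 391,600 (Brio)
Stratus has the lowest bid and is paid exactly that: $56,300.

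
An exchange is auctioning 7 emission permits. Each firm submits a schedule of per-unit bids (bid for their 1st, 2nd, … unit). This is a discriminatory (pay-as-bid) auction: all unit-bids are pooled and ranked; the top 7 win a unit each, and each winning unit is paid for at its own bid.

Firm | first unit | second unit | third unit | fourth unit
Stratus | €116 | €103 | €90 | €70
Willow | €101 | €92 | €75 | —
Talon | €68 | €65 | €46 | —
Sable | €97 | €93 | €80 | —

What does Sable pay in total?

Sable pays €190

Merging the schedules and taking the best 7: 116 (Stratus-1), 103 (Stratus-2), 101 (Willow-1), 97 (Sable-1), 93 (Sable-2), 92 (Willow-2), 90 (Stratus-3)
Next rejected bid: €80 (not a price — pay-as-bid).
Sable's winning unit-bids: 97 + 93 = €190.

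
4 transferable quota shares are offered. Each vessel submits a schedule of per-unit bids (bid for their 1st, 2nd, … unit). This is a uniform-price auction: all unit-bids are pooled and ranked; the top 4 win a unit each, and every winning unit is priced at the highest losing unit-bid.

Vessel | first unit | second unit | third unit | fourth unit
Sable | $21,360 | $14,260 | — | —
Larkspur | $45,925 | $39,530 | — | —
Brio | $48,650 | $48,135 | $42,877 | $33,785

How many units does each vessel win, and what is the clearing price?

Brio 3, Larkspur 1; clearing price $39,530

Pooled unit-bids ranked (top 4): 48,650 (Brio-1), 48,135 (Brio-2), 45,925 (Larkspur-1), 42,877 (Brio-3)
The (k+1)-th unit-bid is $39,530.
Allocation: Brio 3, Larkspur 1.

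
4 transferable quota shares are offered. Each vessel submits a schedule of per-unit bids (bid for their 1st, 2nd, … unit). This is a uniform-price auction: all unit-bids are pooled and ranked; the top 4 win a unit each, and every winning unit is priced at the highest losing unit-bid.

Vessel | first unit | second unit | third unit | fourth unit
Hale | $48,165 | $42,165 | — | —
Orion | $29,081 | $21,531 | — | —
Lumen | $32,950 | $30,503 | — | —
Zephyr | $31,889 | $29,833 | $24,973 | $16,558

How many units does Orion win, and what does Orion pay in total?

Pooled unit-bids ranked (top 4): 48,165 (Hale-1), 42,165 (Hale-2), 32,950 (Lumen-1), 31,889 (Zephyr-1)
Highest rejected unit-bid = $30,503.
Orion wins 0 unit(s) at $30,503 each.

Orion: 0 units, pays $0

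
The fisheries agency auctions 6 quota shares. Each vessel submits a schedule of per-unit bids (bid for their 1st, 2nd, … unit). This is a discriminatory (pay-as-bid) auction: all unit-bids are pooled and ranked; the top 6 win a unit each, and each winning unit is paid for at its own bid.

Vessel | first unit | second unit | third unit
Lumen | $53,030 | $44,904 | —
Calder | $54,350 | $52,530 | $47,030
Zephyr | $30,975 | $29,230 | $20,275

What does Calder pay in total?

Pooled unit-bids ranked (top 6): 54,350 (Calder-1), 53,030 (Lumen-1), 52,530 (Calder-2), 47,030 (Calder-3), 44,904 (Lumen-2), 30,975 (Zephyr-1)
Next rejected bid: $29,230 (not a price — pay-as-bid).
Calder's winning unit-bids: 54,350 + 52,530 + 47,030 = $153,910.

Calder pays $153,910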